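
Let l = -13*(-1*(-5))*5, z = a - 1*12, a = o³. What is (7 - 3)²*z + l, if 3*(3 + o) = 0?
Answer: -949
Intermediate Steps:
o = -3 (o = -3 + (⅓)*0 = -3 + 0 = -3)
a = -27 (a = (-3)³ = -27)
z = -39 (z = -27 - 1*12 = -27 - 12 = -39)
l = -325 (l = -65*5 = -13*25 = -325)
(7 - 3)²*z + l = (7 - 3)²*(-39) - 325 = 4²*(-39) - 325 = 16*(-39) - 325 = -624 - 325 = -949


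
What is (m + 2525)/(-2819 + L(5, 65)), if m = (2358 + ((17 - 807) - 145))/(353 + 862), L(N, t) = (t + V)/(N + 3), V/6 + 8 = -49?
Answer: -663632/749655 ≈ -0.88525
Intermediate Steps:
V = -342 (V = -48 + 6*(-49) = -48 - 294 = -342)
L(N, t) = (-342 + t)/(3 + N) (L(N, t) = (t - 342)/(N + 3) = (-342 + t)/(3 + N))
m = 1423/1215 (m = (2358 + (-790 - 145))/1215 = (2358 - 935)*(1/1215) = 1423*(1/1215) = 1423/1215 ≈ 1.1712)
(m + 2525)/(-2819 + L(5, 65)) = (1423/1215 + 2525)/(-2819 + (-342 + 65)/(3 + 5)) = 3069298/(1215*(-2819 - 277/8)) = 3069298/(1215*(-22829/8)) = (3069298/1215)*(-8/22829) = -663632/749655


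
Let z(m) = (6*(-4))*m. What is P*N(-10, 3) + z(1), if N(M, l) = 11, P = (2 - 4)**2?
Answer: 20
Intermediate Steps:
P = 4 (P = (-2)**2 = 4)
z(m) = -24*m
P*N(-10, 3) + z(1) = 4*11 - 24*1 = 44 - 24 = 20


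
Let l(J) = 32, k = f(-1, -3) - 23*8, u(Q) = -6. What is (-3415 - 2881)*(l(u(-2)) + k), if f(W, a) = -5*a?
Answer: 862552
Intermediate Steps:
k = -169 (k = -5*(-3) - 23*8 = 15 - 184 = -169)
(-3415 - 2881)*(l(u(-2)) + k) = (-3415 - 2881)*(32 - 169) = -6296*(-137) = 862552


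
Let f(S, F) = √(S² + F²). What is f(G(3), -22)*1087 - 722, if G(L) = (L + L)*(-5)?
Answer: -722 + 2174*√346 ≈ 39717.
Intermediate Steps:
G(L) = -10*L (G(L) = (2*L)*(-5) = -10*L)
f(S, F) = √(F² + S²)
f(G(3), -22)*1087 - 722 = √((-22)² + (-10*3)²)*1087 - 722 = √(484 + (-30)²)*1087 - 722 = √(484 + 900)*1087 - 722 = √1384*1087 - 722 = (2*√346)*1087 - 722 = 2174*√346 - 722 = -722 + 2174*√346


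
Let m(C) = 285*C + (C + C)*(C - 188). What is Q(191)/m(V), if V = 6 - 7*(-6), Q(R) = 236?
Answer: 59/60 ≈ 0.98333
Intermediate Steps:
V = 48 (V = 6 + 42 = 48)
m(C) = 285*C + 2*C*(-188 + C) (m(C) = 285*C + (2*C)*(-188 + C) = 285*C + 2*C*(-188 + C))
Q(191)/m(V) = 236/((48*(-91 + 2*48))) = 236/((48*(-91 + 96))) = 236/((48*5)) = 236/240 = 236*(1/240) = 59/60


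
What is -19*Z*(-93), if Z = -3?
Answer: -5301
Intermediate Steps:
-19*Z*(-93) = -19*(-3)*(-93) = 57*(-93) = -5301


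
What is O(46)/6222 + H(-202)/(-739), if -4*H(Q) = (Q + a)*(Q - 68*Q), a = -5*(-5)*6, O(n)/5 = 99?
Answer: -364781773/1532686 ≈ -238.00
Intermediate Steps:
O(n) = 495 (O(n) = 5*99 = 495)
a = 150 (a = 25*6 = 150)
H(Q) = 67*Q*(150 + Q)/4 (H(Q) = -(Q + 150)*(Q - 68*Q)/4 = -(150 + Q)*(-67*Q)/4 = -(-67)*Q*(150 + Q)/4 = 67*Q*(150 + Q)/4)
O(46)/6222 + H(-202)/(-739) = 495/6222 + ((67/4)*(-202)*(150 - 202))/(-739) = 495*(1/6222) + ((67/4)*(-202)*(-52))*(-1/739) = 165/2074 + 175942*(-1/739) = 165/2074 - 175942/739 = -364781773/1532686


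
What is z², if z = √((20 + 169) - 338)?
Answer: -149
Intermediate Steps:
z = I*√149 (z = √(189 - 338) = √(-149) = I*√149 ≈ 12.207*I)
z² = (I*√149)² = -149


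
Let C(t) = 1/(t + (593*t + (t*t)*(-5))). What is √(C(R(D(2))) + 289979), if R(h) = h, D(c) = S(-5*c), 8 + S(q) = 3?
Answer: 6*√77158780205/3095 ≈ 538.50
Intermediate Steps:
S(q) = -5 (S(q) = -8 + 3 = -5)
D(c) = -5
C(t) = 1/(-5*t² + 594*t) (C(t) = 1/(t + (593*t + t²*(-5))) = 1/(t + (593*t - 5*t²)) = 1/(t + (-5*t² + 593*t)) = 1/(-5*t² + 594*t))
√(C(R(D(2))) + 289979) = √(-1/(-5*(-594 + 5*(-5))) + 289979) = √(-1*(-⅕)/(-594 - 25) + 289979) = √(-1*(-⅕)/(-619) + 289979) = √(-1*(-⅕)*(-1/619) + 289979) = √(-1/3095 + 289979) = √(897485004/3095) = 6*√77158780205/3095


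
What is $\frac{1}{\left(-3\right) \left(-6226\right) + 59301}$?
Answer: $\frac{1}{77979} \approx 1.2824 \cdot 10^{-5}$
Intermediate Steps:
$\frac{1}{\left(-3\right) \left(-6226\right) + 59301} = \frac{1}{18678 + 59301} = \frac{1}{77979}$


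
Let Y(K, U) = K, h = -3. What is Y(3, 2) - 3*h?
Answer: 12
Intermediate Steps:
Y(3, 2) - 3*h = 3 - 3*(-3) = 3 + 9 = 12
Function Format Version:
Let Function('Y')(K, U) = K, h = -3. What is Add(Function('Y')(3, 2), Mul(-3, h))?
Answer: 12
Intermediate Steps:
Add(Function('Y')(3, 2), Mul(-3, h)) = Add(3, Mul(-3, -3)) = Add(3, 9) = 12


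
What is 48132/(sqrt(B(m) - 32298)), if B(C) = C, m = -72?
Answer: -8022*I*sqrt(32370)/5395 ≈ -267.52*I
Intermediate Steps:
48132/(sqrt(B(m) - 32298)) = 48132/(sqrt(-72 - 32298)) = 48132/(sqrt(-32370)) = 48132/((I*sqrt(32370))) = 48132*(-I*sqrt(32370)/32370) = -8022*I*sqrt(32370)/5395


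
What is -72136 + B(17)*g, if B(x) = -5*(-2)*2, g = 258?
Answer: -66976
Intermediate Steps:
B(x) = 20 (B(x) = 10*2 = 20)
-72136 + B(17)*g = -72136 + 20*258 = -72136 + 5160 = -66976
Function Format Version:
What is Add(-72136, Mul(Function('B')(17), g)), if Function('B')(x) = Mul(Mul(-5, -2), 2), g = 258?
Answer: -66976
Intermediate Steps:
Function('B')(x) = 20 (Function('B')(x) = Mul(10, 2) = 20)
Add(-72136, Mul(Function('B')(17), g)) = Add(-72136, Mul(20, 258)) = Add(-72136, 5160) = -66976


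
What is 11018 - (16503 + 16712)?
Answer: -22197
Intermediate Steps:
11018 - (16503 + 16712) = 11018 - 1*33215 = 11018 - 33215 = -22197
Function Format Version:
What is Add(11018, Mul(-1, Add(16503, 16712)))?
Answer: -22197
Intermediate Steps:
Add(11018, Mul(-1, Add(16503, 16712))) = Add(11018, Mul(-1, 33215)) = Add(11018, -33215) = -22197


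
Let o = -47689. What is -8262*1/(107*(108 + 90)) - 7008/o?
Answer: -13640835/56129953 ≈ -0.24302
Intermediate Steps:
-8262*1/(107*(108 + 90)) - 7008/o = -8262*1/(107*(108 + 90)) - 7008/(-47689) = -8262/(198*107) - 7008*(-1/47689) = -8262/21186 + 7008/47689 = -8262*1/21186 + 7008/47689 = -459/1177 + 7008/47689 = -13640835/56129953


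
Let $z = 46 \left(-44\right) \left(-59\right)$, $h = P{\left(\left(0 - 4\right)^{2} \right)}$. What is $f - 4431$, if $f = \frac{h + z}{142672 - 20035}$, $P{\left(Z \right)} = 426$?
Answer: $- \frac{543284705}{122637} \approx -4430.0$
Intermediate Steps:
$h = 426$
$z = 119416$ ($z = \left(-2024\right) \left(-59\right) = 119416$)
$f = \frac{119842}{122637}$ ($f = \frac{426 + 119416}{142672 - 20035} = \frac{119842}{122637} \approx 0.97721$)
$f - 4431 = \frac{119842}{122637} - 4431 = - \frac{543284705}{122637}$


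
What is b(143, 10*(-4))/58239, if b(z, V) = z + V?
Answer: 103/58239 ≈ 0.0017686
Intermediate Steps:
b(z, V) = V + z
b(143, 10*(-4))/58239 = (10*(-4) + 143)/58239 = (-40 + 143)*(1/58239) = 103*(1/58239) = 103/58239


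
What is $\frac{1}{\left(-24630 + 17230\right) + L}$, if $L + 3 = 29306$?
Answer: $\frac{1}{21903} \approx 4.5656 \cdot 10^{-5}$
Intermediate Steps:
$L = 29303$ ($L = -3 + 29306 = 29303$)
$\frac{1}{\left(-24630 + 17230\right) + L} = \frac{1}{\left(-24630 + 17230\right) + 29303} = \frac{1}{-7400 + 29303} = \frac{1}{21903}$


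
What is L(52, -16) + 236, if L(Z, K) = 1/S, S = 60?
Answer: 14161/60 ≈ 236.02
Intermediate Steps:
L(Z, K) = 1/60
L(52, -16) + 236 = 1/60 + 236 = 14161/60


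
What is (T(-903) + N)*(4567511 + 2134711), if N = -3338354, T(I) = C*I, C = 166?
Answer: -23379039295944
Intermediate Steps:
T(I) = 166*I
(T(-903) + N)*(4567511 + 2134711) = (166*(-903) - 3338354)*(4567511 + 2134711) = (-149898 - 3338354)*6702222 = -3488252*6702222 = -23379039295944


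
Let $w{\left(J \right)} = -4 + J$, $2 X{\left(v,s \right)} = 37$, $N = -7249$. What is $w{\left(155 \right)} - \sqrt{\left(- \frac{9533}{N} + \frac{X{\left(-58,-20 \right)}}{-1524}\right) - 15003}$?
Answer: $151 - \frac{i \sqrt{1830908010317700930}}{11047476} \approx 151.0 - 122.48 i$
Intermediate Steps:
$X{\left(v,s \right)} = \frac{37}{2}$ ($X{\left(v,s \right)} = \frac{1}{2} \cdot 37 = \frac{37}{2}$)
$w{\left(155 \right)} - \sqrt{\left(- \frac{9533}{N} + \frac{X{\left(-58,-20 \right)}}{-1524}\right) - 15003} = \left(-4 + 155\right) - \sqrt{\left(- \frac{9533}{-7249} + \frac{37}{2 \left(-1524\right)}\right) - 15003} = 151 - \sqrt{\left(\left(-9533\right) \left(- \frac{1}{7249}\right) + \frac{37}{2} \left(- \frac{1}{1524}\right)\right) - 15003} = 151 - \sqrt{\left(\frac{9533}{7249} - \frac{37}{3048}\right) - 15003} = 151 - \sqrt{\frac{28788371}{22094952} - 15003} = 151 - \sqrt{- \frac{331461776485}{22094952}} = 151 - \frac{i \sqrt{1830908010317700930}}{11047476}$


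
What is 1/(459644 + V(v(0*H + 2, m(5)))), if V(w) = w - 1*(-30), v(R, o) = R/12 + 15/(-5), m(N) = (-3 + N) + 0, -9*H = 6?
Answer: 6/2758027 ≈ 2.1755e-6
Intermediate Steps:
H = -⅔ (H = -⅑*6 = -⅔ ≈ -0.66667)
m(N) = -3 + N
v(R, o) = -3 + R/12 (v(R, o) = R*(1/12) + 15*(-⅕) = R/12 - 3 = -3 + R/12)
V(w) = 30 + w (V(w) = w + 30 = 30 + w)
1/(459644 + V(v(0*H + 2, m(5)))) = 1/(459644 + (30 + (-3 + (0*(-⅔) + 2)/12))) = 1/(459644 + (30 + (-3 + (0 + 2)/12))) = 1/(459644 + (30 + (-3 + (1/12)*2))) = 1/(459644 + (30 + (-3 + ⅙))) = 1/(459644 + (30 - 17/6)) = 1/(459644 + 163/6) = 1/(2758027/6) = 6/2758027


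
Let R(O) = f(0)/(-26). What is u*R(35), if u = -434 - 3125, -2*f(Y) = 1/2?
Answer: -3559/104 ≈ -34.221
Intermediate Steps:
f(Y) = -¼ (f(Y) = -½/2 = -½*½ = -¼)
R(O) = 1/104 (R(O) = -¼/(-26) = -¼*(-1/26) = 1/104)
u = -3559
u*R(35) = -3559*1/104 = -3559/104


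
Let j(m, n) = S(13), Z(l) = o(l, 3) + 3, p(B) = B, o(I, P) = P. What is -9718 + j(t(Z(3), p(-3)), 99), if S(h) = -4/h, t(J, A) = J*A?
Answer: -126338/13 ≈ -9718.3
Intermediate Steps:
Z(l) = 6 (Z(l) = 3 + 3 = 6)
t(J, A) = A*J
j(m, n) = -4/13
-9718 + j(t(Z(3), p(-3)), 99) = -9718 - 4/13 = -126338/13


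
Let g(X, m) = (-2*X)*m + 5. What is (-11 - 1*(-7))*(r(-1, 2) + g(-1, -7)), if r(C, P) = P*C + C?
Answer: 48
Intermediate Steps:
g(X, m) = 5 - 2*X*m (g(X, m) = -2*X*m + 5 = 5 - 2*X*m)
r(C, P) = C + C*P (r(C, P) = C*P + C = C + C*P)
(-11 - 1*(-7))*(r(-1, 2) + g(-1, -7)) = (-11 - 1*(-7))*(-(1 + 2) + (5 - 2*(-1)*(-7))) = (-11 + 7)*(-1*3 + (5 - 14)) = -4*(-3 - 9) = -4*(-12) = 48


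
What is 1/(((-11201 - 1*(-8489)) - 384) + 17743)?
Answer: 1/14647 ≈ 6.8273e-5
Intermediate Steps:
1/(((-11201 - 1*(-8489)) - 384) + 17743) = 1/(((-11201 + 8489) - 384) + 17743) = 1/((-2712 - 384) + 17743) = 1/(-3096 + 17743) = 1/14647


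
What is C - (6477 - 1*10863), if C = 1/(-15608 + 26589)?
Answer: 48162667/10981 ≈ 4386.0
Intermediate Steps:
C = 1/10981 ≈ 9.1066e-5
C - (6477 - 1*10863) = 1/10981 - (6477 - 1*10863) = 1/10981 - (6477 - 10863) = 1/10981 - 1*(-4386) = 1/10981 + 4386 = 48162667/10981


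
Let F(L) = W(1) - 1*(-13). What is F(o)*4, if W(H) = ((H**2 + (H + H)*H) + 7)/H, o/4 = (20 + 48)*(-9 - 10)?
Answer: 92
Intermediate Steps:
o = -5168 (o = 4*((20 + 48)*(-9 - 10)) = 4*(68*(-19)) = 4*(-1292) = -5168)
W(H) = (7 + 3*H**2)/H (W(H) = ((H**2 + (2*H)*H) + 7)/H = ((H**2 + 2*H**2) + 7)/H = (3*H**2 + 7)/H = (7 + 3*H**2)/H)
F(L) = 23 (F(L) = (3*1 + 7/1) - 1*(-13) = (3 + 7*1) + 13 = (3 + 7) + 13 = 10 + 13 = 23)
F(o)*4 = 23*4 = 92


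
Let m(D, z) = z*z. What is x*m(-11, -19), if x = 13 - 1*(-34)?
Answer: 16967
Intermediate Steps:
x = 47 (x = 13 + 34 = 47)
m(D, z) = z²
x*m(-11, -19) = 47*(-19)² = 47*361 = 16967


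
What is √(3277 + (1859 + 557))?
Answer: √5693 ≈ 75.452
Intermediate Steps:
√(3277 + (1859 + 557)) = √(3277 + 2416) = √5693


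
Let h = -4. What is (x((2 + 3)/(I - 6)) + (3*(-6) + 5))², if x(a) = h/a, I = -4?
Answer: 25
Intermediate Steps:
x(a) = -4/a
(x((2 + 3)/(I - 6)) + (3*(-6) + 5))² = (-4*(-4 - 6)/(2 + 3) + (3*(-6) + 5))² = (-4/(5/(-10)) + (-18 + 5))² = (-4/(5*(-⅒)) - 13)² = (-4/(-½) - 13)² = (-4*(-2) - 13)² = (8 - 13)² = (-5)² = 25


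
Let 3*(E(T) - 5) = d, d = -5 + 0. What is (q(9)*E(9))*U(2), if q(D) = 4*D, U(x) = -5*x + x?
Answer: -960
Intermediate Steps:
U(x) = -4*x
d = -5
E(T) = 10/3 (E(T) = 5 + (⅓)*(-5) = 5 - 5/3 = 10/3)
(q(9)*E(9))*U(2) = ((4*9)*(10/3))*(-4*2) = (36*(10/3))*(-8) = 120*(-8) = -960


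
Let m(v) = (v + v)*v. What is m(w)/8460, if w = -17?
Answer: 289/4230 ≈ 0.068321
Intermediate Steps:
m(v) = 2*v**2 (m(v) = (2*v)*v = 2*v**2)
m(w)/8460 = (2*(-17)**2)/8460 = (2*289)*(1/8460) = 578*(1/8460) = 289/4230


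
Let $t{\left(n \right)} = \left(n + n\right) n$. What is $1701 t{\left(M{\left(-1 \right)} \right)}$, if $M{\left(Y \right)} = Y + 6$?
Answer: $85050$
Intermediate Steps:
$M{\left(Y \right)} = 6 + Y$
$t{\left(n \right)} = 2 n^{2}$ ($t{\left(n \right)} = 2 n n = 2 n^{2}$)
$1701 t{\left(M{\left(-1 \right)} \right)} = 1701 \cdot 2 \left(6 - 1\right)^{2} = 1701 \cdot 2 \cdot 5^{2} = 1701 \cdot 2 \cdot 25 = 1701 \cdot 50 = 85050$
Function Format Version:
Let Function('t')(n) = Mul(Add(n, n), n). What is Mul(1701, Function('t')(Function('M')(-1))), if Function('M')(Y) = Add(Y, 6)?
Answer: 85050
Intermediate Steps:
Function('M')(Y) = Add(6, Y)
Function('t')(n) = Mul(2, Pow(n, 2)) (Function('t')(n) = Mul(Mul(2, n), n) = Mul(2, Pow(n, 2)))
Mul(1701, Function('t')(Function('M')(-1))) = Mul(1701, Mul(2, Pow(Add(6, -1), 2))) = Mul(1701, Mul(2, Pow(5, 2))) = Mul(1701, Mul(2, 25)) = Mul(1701, 50) = 85050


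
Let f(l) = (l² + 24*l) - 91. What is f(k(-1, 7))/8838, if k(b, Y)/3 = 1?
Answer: -5/4419 ≈ -0.0011315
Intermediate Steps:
k(b, Y) = 3 (k(b, Y) = 3*1 = 3)
f(l) = -91 + l² + 24*l
f(k(-1, 7))/8838 = (-91 + 3² + 24*3)/8838 = (-91 + 9 + 72)*(1/8838) = -10*1/8838 = -5/4419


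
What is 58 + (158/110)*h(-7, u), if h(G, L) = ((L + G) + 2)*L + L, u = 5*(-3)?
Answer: 5141/11 ≈ 467.36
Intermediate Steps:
u = -15
h(G, L) = L + L*(2 + G + L) (h(G, L) = ((G + L) + 2)*L + L = (2 + G + L)*L + L = L*(2 + G + L) + L = L + L*(2 + G + L))
58 + (158/110)*h(-7, u) = 58 + (158/110)*(-15*(3 - 7 - 15)) = 58 + (158*(1/110))*(-15*(-19)) = 58 + (79/55)*285 = 58 + 4503/11 = 5141/11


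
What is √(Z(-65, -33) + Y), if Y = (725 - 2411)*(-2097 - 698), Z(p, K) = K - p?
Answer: √4712402 ≈ 2170.8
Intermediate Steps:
Y = 4712370 (Y = -1686*(-2795) = 4712370)
√(Z(-65, -33) + Y) = √((-33 - 1*(-65)) + 4712370) = √((-33 + 65) + 4712370) = √(32 + 4712370) = √4712402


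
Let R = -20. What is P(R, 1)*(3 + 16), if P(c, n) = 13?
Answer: 247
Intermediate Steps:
P(R, 1)*(3 + 16) = 13*(3 + 16) = 13*19 = 247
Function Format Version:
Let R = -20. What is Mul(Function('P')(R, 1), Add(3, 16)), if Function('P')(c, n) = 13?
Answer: 247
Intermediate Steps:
Mul(Function('P')(R, 1), Add(3, 16)) = Mul(13, Add(3, 16)) = Mul(13, 19) = 247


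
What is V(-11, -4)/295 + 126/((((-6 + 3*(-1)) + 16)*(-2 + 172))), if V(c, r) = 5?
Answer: 616/5015 ≈ 0.12283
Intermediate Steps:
V(-11, -4)/295 + 126/((((-6 + 3*(-1)) + 16)*(-2 + 172))) = 5/295 + 126/((((-6 + 3*(-1)) + 16)*(-2 + 172))) = 5*(1/295) + 126/((((-6 - 3) + 16)*170)) = 1/59 + 126/(((-9 + 16)*170)) = 1/59 + 126/((7*170)) = 1/59 + 126/1190 = 1/59 + 126*(1/1190) = 1/59 + 9/85 = 616/5015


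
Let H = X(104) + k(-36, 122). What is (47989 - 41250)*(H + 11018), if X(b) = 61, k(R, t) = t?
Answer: 75483539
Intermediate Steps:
H = 183 (H = 61 + 122 = 183)
(47989 - 41250)*(H + 11018) = (47989 - 41250)*(183 + 11018) = 6739*11201 = 75483539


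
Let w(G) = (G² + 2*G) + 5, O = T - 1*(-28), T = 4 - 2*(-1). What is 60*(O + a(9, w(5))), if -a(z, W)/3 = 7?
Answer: 780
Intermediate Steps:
T = 6 (T = 4 + 2 = 6)
O = 34 (O = 6 - 1*(-28) = 6 + 28 = 34)
w(G) = 5 + G² + 2*G
a(z, W) = -21 (a(z, W) = -3*7 = -21)
60*(O + a(9, w(5))) = 60*(34 - 21) = 60*13 = 780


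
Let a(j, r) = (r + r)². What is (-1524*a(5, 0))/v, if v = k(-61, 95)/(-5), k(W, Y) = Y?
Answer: 0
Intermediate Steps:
a(j, r) = 4*r² (a(j, r) = (2*r)² = 4*r²)
v = -19 (v = 95/(-5) = 95*(-⅕) = -19)
(-1524*a(5, 0))/v = -6096*0²/(-19) = -6096*0*(-1/19) = -1524*0*(-1/19) = 0*(-1/19) = 0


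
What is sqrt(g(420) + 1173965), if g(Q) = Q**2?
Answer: sqrt(1350365) ≈ 1162.1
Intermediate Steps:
sqrt(g(420) + 1173965) = sqrt(420**2 + 1173965) = sqrt(176400 + 1173965) = sqrt(1350365)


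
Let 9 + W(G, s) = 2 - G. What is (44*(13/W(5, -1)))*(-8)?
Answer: 1144/3 ≈ 381.33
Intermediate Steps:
W(G, s) = -7 - G (W(G, s) = -9 + (2 - G) = -7 - G)
(44*(13/W(5, -1)))*(-8) = (44*(13/(-7 - 1*5)))*(-8) = (44*(13/(-7 - 5)))*(-8) = (44*(13/(-12)))*(-8) = (44*(13*(-1/12)))*(-8) = (44*(-13/12))*(-8) = -143/3*(-8) = 1144/3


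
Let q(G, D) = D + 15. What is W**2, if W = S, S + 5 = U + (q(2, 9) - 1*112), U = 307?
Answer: 45796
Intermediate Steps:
q(G, D) = 15 + D
S = 214 (S = -5 + (307 + ((15 + 9) - 1*112)) = -5 + (307 + (24 - 112)) = -5 + (307 - 88) = -5 + 219 = 214)
W = 214
W**2 = 214**2 = 45796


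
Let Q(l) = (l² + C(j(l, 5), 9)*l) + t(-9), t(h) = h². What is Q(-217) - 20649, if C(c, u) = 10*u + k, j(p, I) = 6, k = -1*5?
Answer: 8076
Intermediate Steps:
k = -5
C(c, u) = -5 + 10*u (C(c, u) = 10*u - 5 = -5 + 10*u)
Q(l) = 81 + l² + 85*l (Q(l) = (l² + (-5 + 10*9)*l) + (-9)² = (l² + (-5 + 90)*l) + 81 = (l² + 85*l) + 81 = 81 + l² + 85*l)
Q(-217) - 20649 = (81 + (-217)² + 85*(-217)) - 20649 = (81 + 47089 - 18445) - 20649 = 28725 - 20649 = 8076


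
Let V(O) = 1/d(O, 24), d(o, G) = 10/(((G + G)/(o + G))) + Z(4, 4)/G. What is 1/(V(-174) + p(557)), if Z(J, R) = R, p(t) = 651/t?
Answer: 207761/236139 ≈ 0.87982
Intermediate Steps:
d(o, G) = 4/G + 5*(G + o)/G (d(o, G) = 10/(((G + G)/(o + G))) + 4/G = 10/(((2*G)/(G + o))) + 4/G = 10/((2*G/(G + o))) + 4/G = 10*((G + o)/(2*G)) + 4/G = 5*(G + o)/G + 4/G = 4/G + 5*(G + o)/G)
V(O) = 1/(31/6 + 5*O/24) (V(O) = 1/((4 + 5*24 + 5*O)/24) = 1/((4 + 120 + 5*O)/24) = 1/((124 + 5*O)/24) = 1/(31/6 + 5*O/24))
1/(V(-174) + p(557)) = 1/(24/(124 + 5*(-174)) + 651/557) = 1/(24/(124 - 870) + 651*(1/557)) = 1/(24/(-746) + 651/557) = 1/(24*(-1/746) + 651/557) = 1/(-12/373 + 651/557) = 1/(236139/207761) = 207761/236139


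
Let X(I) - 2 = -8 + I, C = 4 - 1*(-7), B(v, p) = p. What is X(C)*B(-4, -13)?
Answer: -65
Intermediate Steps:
C = 11 (C = 4 + 7 = 11)
X(I) = -6 + I (X(I) = 2 + (-8 + I) = -6 + I)
X(C)*B(-4, -13) = (-6 + 11)*(-13) = 5*(-13) = -65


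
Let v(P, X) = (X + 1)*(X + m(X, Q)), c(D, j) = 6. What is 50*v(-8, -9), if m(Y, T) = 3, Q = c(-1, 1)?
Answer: 2400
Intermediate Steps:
Q = 6
v(P, X) = (1 + X)*(3 + X) (v(P, X) = (X + 1)*(X + 3) = (1 + X)*(3 + X))
50*v(-8, -9) = 50*(3 + (-9)**2 + 4*(-9)) = 50*(3 + 81 - 36) = 50*48 = 2400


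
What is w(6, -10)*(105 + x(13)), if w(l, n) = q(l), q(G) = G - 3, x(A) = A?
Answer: 354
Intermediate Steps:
q(G) = -3 + G
w(l, n) = -3 + l
w(6, -10)*(105 + x(13)) = (-3 + 6)*(105 + 13) = 3*118 = 354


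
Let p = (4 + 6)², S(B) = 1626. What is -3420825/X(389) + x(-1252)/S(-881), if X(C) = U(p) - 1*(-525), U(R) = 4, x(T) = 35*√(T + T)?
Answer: -3420825/529 + 35*I*√626/813 ≈ -6466.6 + 1.0771*I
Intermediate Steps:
p = 100 (p = 10² = 100)
x(T) = 35*√2*√T (x(T) = 35*√(2*T) = 35*(√2*√T) = 35*√2*√T)
X(C) = 529 (X(C) = 4 - 1*(-525) = 4 + 525 = 529)
-3420825/X(389) + x(-1252)/S(-881) = -3420825/529 + (35*√2*√(-1252))/1626 = -3420825*1/529 + (35*√2*(2*I*√313))*(1/1626) = -3420825/529 + (70*I*√626)*(1/1626) = -3420825/529 + 35*I*√626/813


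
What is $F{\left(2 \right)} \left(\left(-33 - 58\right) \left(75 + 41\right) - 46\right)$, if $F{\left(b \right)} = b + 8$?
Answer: $-106020$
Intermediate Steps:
$F{\left(b \right)} = 8 + b$
$F{\left(2 \right)} \left(\left(-33 - 58\right) \left(75 + 41\right) - 46\right) = \left(8 + 2\right) \left(\left(-33 - 58\right) \left(75 + 41\right) - 46\right) = 10 \left(\left(-91\right) 116 - 46\right) = 10 \left(-10556 - 46\right) = 10 \left(-10602\right) = -106020$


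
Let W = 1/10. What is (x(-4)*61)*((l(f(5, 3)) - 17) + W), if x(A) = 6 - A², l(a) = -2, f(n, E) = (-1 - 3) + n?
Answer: 11529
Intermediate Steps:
f(n, E) = -4 + n
W = ⅒ ≈ 0.10000
(x(-4)*61)*((l(f(5, 3)) - 17) + W) = ((6 - 1*(-4)²)*61)*((-2 - 17) + ⅒) = ((6 - 1*16)*61)*(-19 + ⅒) = ((6 - 16)*61)*(-189/10) = -10*61*(-189/10) = -610*(-189/10) = 11529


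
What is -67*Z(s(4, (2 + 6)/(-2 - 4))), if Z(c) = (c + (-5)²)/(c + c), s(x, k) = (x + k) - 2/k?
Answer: -469/2 ≈ -234.50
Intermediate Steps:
s(x, k) = k + x - 2/k (s(x, k) = (k + x) - 2/k = k + x - 2/k)
Z(c) = (25 + c)/(2*c) (Z(c) = (c + 25)/((2*c)) = (25 + c)*(1/(2*c)) = (25 + c)/(2*c))
-67*Z(s(4, (2 + 6)/(-2 - 4))) = -67*(25 + ((2 + 6)/(-2 - 4) + 4 - 2*(-2 - 4)/(2 + 6)))/(2*((2 + 6)/(-2 - 4) + 4 - 2*(-2 - 4)/(2 + 6))) = -67*(25 + (8/(-6) + 4 - 2/(8/(-6))))/(2*(8/(-6) + 4 - 2/(8/(-6)))) = -67*(25 + (8*(-⅙) + 4 - 2/(8*(-⅙))))/(2*(8*(-⅙) + 4 - 2/(8*(-⅙)))) = -67*(25 + (-4/3 + 4 - 2/(-4/3)))/(2*(-4/3 + 4 - 2/(-4/3))) = -67*(25 + (-4/3 + 4 - 2*(-¾)))/(2*(-4/3 + 4 - 2*(-¾))) = -67*(25 + (-4/3 + 4 + 3/2))/(2*(-4/3 + 4 + 3/2)) = -67*(25 + 25/6)/(2*25/6) = -67*6*175/(2*25*6) = -67*7/2 = -469/2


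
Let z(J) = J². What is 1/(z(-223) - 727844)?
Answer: -1/678115 ≈ -1.4747e-6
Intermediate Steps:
1/(z(-223) - 727844) = 1/((-223)² - 727844) = 1/(49729 - 727844) = 1/(-678115) = -1/678115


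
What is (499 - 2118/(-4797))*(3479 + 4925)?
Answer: 6711493228/1599 ≈ 4.1973e+6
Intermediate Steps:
(499 - 2118/(-4797))*(3479 + 4925) = (499 - 2118*(-1/4797))*8404 = (499 + 706/1599)*8404 = (798607/1599)*8404 = 6711493228/1599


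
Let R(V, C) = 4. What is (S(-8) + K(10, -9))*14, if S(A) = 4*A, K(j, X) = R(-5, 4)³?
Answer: 448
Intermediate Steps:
K(j, X) = 64 (K(j, X) = 4³ = 64)
(S(-8) + K(10, -9))*14 = (4*(-8) + 64)*14 = (-32 + 64)*14 = 32*14 = 448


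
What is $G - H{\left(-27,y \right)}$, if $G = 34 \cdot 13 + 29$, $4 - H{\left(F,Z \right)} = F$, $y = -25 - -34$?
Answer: $440$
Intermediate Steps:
$y = 9$ ($y = -25 + 34 = 9$)
$H{\left(F,Z \right)} = 4 - F$
$G = 471$ ($G = 442 + 29 = 471$)
$G - H{\left(-27,y \right)} = 471 - \left(4 - -27\right) = 471 - \left(4 + 27\right) = 471 - 31 = 440$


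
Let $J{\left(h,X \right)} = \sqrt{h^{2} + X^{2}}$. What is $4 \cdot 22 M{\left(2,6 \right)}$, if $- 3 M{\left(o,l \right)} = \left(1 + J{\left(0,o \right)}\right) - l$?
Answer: $88$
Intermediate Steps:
$J{\left(h,X \right)} = \sqrt{X^{2} + h^{2}}$
$M{\left(o,l \right)} = - \frac{1}{3} - \frac{\sqrt{o^{2}}}{3} + \frac{l}{3}$ ($M{\left(o,l \right)} = - \frac{\left(1 + \sqrt{o^{2} + 0^{2}}\right) - l}{3} = - \frac{\left(1 + \sqrt{o^{2} + 0}\right) - l}{3} = - \frac{\left(1 + \sqrt{o^{2}}\right) - l}{3} = - \frac{1 + \sqrt{o^{2}} - l}{3} = - \frac{1}{3} - \frac{\sqrt{o^{2}}}{3} + \frac{l}{3}$)
$4 \cdot 22 M{\left(2,6 \right)} = 4 \cdot 22 \left(- \frac{1}{3} - \frac{\sqrt{2^{2}}}{3} + \frac{1}{3} \cdot 6\right) = 88 \left(- \frac{1}{3} - \frac{\sqrt{4}}{3} + 2\right) = 88 \left(- \frac{1}{3} - \frac{2}{3} + 2\right) = 88 \cdot 1 = 88$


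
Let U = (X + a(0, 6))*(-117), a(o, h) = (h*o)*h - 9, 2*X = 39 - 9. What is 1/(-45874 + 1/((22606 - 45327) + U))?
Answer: -23423/1074506703 ≈ -2.1799e-5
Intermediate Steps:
X = 15 (X = (39 - 9)/2 = (½)*30 = 15)
a(o, h) = -9 + o*h² (a(o, h) = o*h² - 9 = -9 + o*h²)
U = -702 (U = (15 + (-9 + 0*6²))*(-117) = (15 + (-9 + 0*36))*(-117) = (15 + (-9 + 0))*(-117) = (15 - 9)*(-117) = 6*(-117) = -702)
1/(-45874 + 1/((22606 - 45327) + U)) = 1/(-45874 + 1/((22606 - 45327) - 702)) = 1/(-45874 + 1/(-22721 - 702)) = 1/(-45874 + 1/(-23423)) = 1/(-45874 - 1/23423) = 1/(-1074506703/23423) = -23423/1074506703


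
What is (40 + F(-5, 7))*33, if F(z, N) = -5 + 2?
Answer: 1221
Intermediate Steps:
F(z, N) = -3
(40 + F(-5, 7))*33 = (40 - 3)*33 = 37*33 = 1221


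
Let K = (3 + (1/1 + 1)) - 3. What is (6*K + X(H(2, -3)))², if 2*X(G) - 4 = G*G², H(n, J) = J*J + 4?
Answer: 4950625/4 ≈ 1.2377e+6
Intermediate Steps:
H(n, J) = 4 + J² (H(n, J) = J² + 4 = 4 + J²)
X(G) = 2 + G³/2 (X(G) = 2 + (G*G²)/2 = 2 + G³/2)
K = 2 (K = (3 + (1 + 1)) - 3 = (3 + 2) - 3 = 5 - 3 = 2)
(6*K + X(H(2, -3)))² = (6*2 + (2 + (4 + (-3)²)³/2))² = (12 + (2 + (4 + 9)³/2))² = (12 + (2 + (½)*13³))² = (12 + (2 + (½)*2197))² = (12 + (2 + 2197/2))² = (12 + 2201/2)² = (2225/2)² = 4950625/4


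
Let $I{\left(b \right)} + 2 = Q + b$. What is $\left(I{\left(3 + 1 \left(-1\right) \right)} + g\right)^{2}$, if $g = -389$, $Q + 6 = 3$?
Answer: $153664$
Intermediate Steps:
$Q = -3$ ($Q = -6 + 3 = -3$)
$I{\left(b \right)} = -5 + b$ ($I{\left(b \right)} = -2 + \left(-3 + b\right) = -5 + b$)
$\left(I{\left(3 + 1 \left(-1\right) \right)} + g\right)^{2} = \left(\left(-5 + \left(3 + 1 \left(-1\right)\right)\right) - 389\right)^{2} = \left(\left(-5 + \left(3 - 1\right)\right) - 389\right)^{2} = \left(\left(-5 + 2\right) - 389\right)^{2} = \left(-3 - 389\right)^{2} = \left(-392\right)^{2} = 153664$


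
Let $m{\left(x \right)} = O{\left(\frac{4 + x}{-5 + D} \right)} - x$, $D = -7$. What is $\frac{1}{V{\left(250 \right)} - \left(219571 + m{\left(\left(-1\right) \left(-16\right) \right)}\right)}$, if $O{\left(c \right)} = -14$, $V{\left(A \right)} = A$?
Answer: $- \frac{1}{219291} \approx -4.5601 \cdot 10^{-6}$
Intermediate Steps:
$m{\left(x \right)} = -14 - x$
$\frac{1}{V{\left(250 \right)} - \left(219571 + m{\left(\left(-1\right) \left(-16\right) \right)}\right)} = \frac{1}{250 - \left(219557 - \left(-1\right) \left(-16\right)\right)} = \frac{1}{250 - \left(219557 - 16\right)} = \frac{1}{250 - 219541} = \frac{1}{-219291} = - \frac{1}{219291}$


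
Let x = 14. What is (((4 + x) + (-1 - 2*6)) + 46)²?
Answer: 2601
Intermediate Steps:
(((4 + x) + (-1 - 2*6)) + 46)² = (((4 + 14) + (-1 - 2*6)) + 46)² = ((18 + (-1 - 12)) + 46)² = ((18 - 13) + 46)² = (5 + 46)² = 51² = 2601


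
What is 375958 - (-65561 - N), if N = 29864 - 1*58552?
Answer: 412831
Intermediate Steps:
N = -28688 (N = 29864 - 58552 = -28688)
375958 - (-65561 - N) = 375958 - (-65561 - 1*(-28688)) = 375958 - (-65561 + 28688) = 375958 - 1*(-36873) = 375958 + 36873 = 412831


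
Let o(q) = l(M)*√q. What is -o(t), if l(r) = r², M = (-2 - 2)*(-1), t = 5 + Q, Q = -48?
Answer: -16*I*√43 ≈ -104.92*I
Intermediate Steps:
t = -43 (t = 5 - 48 = -43)
M = 4 (M = -4*(-1) = 4)
o(q) = 16*√q (o(q) = 4²*√q = 16*√q)
-o(t) = -16*√(-43) = -16*I*√43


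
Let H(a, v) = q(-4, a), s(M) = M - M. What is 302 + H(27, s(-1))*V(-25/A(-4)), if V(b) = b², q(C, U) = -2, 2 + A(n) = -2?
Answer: 1791/8 ≈ 223.88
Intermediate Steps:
A(n) = -4 (A(n) = -2 - 2 = -4)
s(M) = 0
H(a, v) = -2
302 + H(27, s(-1))*V(-25/A(-4)) = 302 - 2*(-25/(-4))² = 302 - 2*(-25*(-¼))² = 302 - 2*(25/4)² = 302 - 2*625/16 = 302 - 625/8 = 1791/8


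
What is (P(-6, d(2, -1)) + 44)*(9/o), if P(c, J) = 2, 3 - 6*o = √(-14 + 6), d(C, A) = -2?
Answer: 7452/17 + 4968*I*√2/17 ≈ 438.35 + 413.28*I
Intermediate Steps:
o = ½ - I*√2/3 (o = ½ - √(-14 + 6)/6 = ½ - I*√2/3 ≈ 0.5 - 0.4714*I)
(P(-6, d(2, -1)) + 44)*(9/o) = (2 + 44)*(9/(½ - I*√2/3)) = 46*(9/(½ - I*√2/3)) = 414/(½ - I*√2/3)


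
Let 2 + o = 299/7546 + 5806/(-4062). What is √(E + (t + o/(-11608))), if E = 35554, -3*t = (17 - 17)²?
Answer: √1435293296060287829626461/6353691036 ≈ 188.56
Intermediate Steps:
t = 0 (t = -(17 - 17)²/3 = -⅓*0² = -⅓*0 = 0)
o = -51950621/15325926 (o = -2 + (299/7546 + 5806/(-4062)) = -2 + (299*(1/7546) + 5806*(-1/4062)) = -2 + (299/7546 - 2903/2031) = -2 - 21298769/15325926 = -51950621/15325926 ≈ -3.3897)
√(E + (t + o/(-11608))) = √(35554 + (0 - 51950621/15325926/(-11608))) = √(35554 + (0 - 51950621/15325926*(-1/11608))) = √(35554 + (0 + 51950621/177903349008)) = √(35554 + 51950621/177903349008) = √(6325175722581053/177903349008) = √1435293296060287829626461/6353691036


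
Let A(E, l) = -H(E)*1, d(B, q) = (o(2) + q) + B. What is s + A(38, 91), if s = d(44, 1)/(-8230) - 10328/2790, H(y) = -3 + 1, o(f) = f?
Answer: -3920717/2296170 ≈ -1.7075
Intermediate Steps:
H(y) = -2
d(B, q) = 2 + B + q (d(B, q) = (2 + q) + B = 2 + B + q)
s = -8513057/2296170 (s = (2 + 44 + 1)/(-8230) - 10328/2790 = 47*(-1/8230) - 10328*1/2790 = -47/8230 - 5164/1395 = -8513057/2296170 ≈ -3.7075)
A(E, l) = 2 (A(E, l) = -1*(-2)*1 = 2*1 = 2)
s + A(38, 91) = -8513057/2296170 + 2 = -3920717/2296170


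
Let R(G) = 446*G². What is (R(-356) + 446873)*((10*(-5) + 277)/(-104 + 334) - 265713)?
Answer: -3481720075548427/230 ≈ -1.5138e+13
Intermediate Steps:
(R(-356) + 446873)*((10*(-5) + 277)/(-104 + 334) - 265713) = (446*(-356)² + 446873)*((10*(-5) + 277)/(-104 + 334) - 265713) = (446*126736 + 446873)*((-50 + 277)/230 - 265713) = (56524256 + 446873)*(227*(1/230) - 265713) = 56971129*(227/230 - 265713) = 56971129*(-61113763/230) = -3481720075548427/230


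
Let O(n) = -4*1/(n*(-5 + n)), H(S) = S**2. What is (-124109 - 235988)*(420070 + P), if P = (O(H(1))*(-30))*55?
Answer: -150671786740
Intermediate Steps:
O(n) = -4/(n*(-5 + n))
P = -1650 (P = (-4/((1**2)*(-5 + 1**2))*(-30))*55 = (-4/(1*(-5 + 1))*(-30))*55 = (-4*1/(-4)*(-30))*55 = (-4*1*(-1/4)*(-30))*55 = (1*(-30))*55 = -30*55 = -1650)
(-124109 - 235988)*(420070 + P) = (-124109 - 235988)*(420070 - 1650) = -360097*418420 = -150671786740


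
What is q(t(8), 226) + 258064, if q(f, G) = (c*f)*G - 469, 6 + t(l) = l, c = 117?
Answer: 310479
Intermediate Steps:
t(l) = -6 + l
q(f, G) = -469 + 117*G*f (q(f, G) = (117*f)*G - 469 = 117*G*f - 469 = -469 + 117*G*f)
q(t(8), 226) + 258064 = (-469 + 117*226*(-6 + 8)) + 258064 = (-469 + 117*226*2) + 258064 = (-469 + 52884) + 258064 = 52415 + 258064 = 310479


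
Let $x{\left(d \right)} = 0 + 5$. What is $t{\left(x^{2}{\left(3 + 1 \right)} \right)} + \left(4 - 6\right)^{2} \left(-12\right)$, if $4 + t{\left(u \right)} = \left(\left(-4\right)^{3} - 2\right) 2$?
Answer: $-184$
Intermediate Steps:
$x{\left(d \right)} = 5$
$t{\left(u \right)} = -136$ ($t{\left(u \right)} = -4 + \left(\left(-4\right)^{3} - 2\right) 2 = -4 + \left(-64 - 2\right) 2 = -4 - 132 = -136$)
$t{\left(x^{2}{\left(3 + 1 \right)} \right)} + \left(4 - 6\right)^{2} \left(-12\right) = -136 + \left(4 - 6\right)^{2} \left(-12\right) = -136 + \left(-2\right)^{2} \left(-12\right) = -136 + 4 \left(-12\right) = -136 - 48 = -184$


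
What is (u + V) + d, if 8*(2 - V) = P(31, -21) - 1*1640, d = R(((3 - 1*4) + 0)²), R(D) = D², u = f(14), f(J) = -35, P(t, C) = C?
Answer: 1405/8 ≈ 175.63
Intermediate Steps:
u = -35
d = 1 (d = (((3 - 1*4) + 0)²)² = (((3 - 4) + 0)²)² = ((-1 + 0)²)² = ((-1)²)² = 1² = 1)
V = 1677/8 (V = 2 - (-21 - 1*1640)/8 = 2 - (-21 - 1640)/8 = 2 - ⅛*(-1661) = 2 + 1661/8 = 1677/8 ≈ 209.63)
(u + V) + d = (-35 + 1677/8) + 1 = 1397/8 + 1 = 1405/8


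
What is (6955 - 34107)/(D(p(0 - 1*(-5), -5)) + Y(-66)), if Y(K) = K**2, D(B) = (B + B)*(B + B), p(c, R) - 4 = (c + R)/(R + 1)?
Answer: -6788/1105 ≈ -6.1430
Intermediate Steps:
p(c, R) = 4 + (R + c)/(1 + R) (p(c, R) = 4 + (c + R)/(R + 1) = 4 + (R + c)/(1 + R))
D(B) = 4*B**2 (D(B) = (2*B)*(2*B) = 4*B**2)
(6955 - 34107)/(D(p(0 - 1*(-5), -5)) + Y(-66)) = (6955 - 34107)/(4*((4 + (0 - 1*(-5)) + 5*(-5))/(1 - 5))**2 + (-66)**2) = -27152/(4*((4 + (0 + 5) - 25)/(-4))**2 + 4356) = -27152/(4*(-(4 + 5 - 25)/4)**2 + 4356) = -27152/(4*(-1/4*(-16))**2 + 4356) = -27152/(4*4**2 + 4356) = -27152/(4*16 + 4356) = -27152/(64 + 4356) = -27152/4420 = -27152*1/4420 = -6788/1105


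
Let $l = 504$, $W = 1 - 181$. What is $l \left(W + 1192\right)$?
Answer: $510048$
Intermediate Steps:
$W = -180$
$l \left(W + 1192\right) = 504 \left(-180 + 1192\right) = 504 \cdot 1012 = 510048$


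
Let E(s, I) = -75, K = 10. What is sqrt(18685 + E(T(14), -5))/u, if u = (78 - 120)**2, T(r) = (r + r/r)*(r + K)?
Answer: sqrt(18610)/1764 ≈ 0.077335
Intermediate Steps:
T(r) = (1 + r)*(10 + r) (T(r) = (r + r/r)*(r + 10) = (r + 1)*(10 + r) = (1 + r)*(10 + r))
u = 1764 (u = (-42)**2 = 1764)
sqrt(18685 + E(T(14), -5))/u = sqrt(18685 - 75)/1764 = sqrt(18610)*(1/1764) = sqrt(18610)/1764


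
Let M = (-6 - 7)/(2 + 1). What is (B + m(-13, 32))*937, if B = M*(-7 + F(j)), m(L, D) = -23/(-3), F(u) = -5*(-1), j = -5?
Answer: 45913/3 ≈ 15304.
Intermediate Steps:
F(u) = 5
M = -13/3 ≈ -4.3333
m(L, D) = 23/3 (m(L, D) = -23*(-⅓) = 23/3)
B = 26/3 (B = -13*(-7 + 5)/3 = -13/3*(-2) = 26/3 ≈ 8.6667)
(B + m(-13, 32))*937 = (26/3 + 23/3)*937 = (49/3)*937 = 45913/3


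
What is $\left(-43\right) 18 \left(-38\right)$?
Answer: $29412$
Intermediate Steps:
$\left(-43\right) 18 \left(-38\right) = \left(-774\right) \left(-38\right) = 29412$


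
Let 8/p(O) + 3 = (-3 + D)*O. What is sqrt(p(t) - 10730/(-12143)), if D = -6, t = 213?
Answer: sqrt(466848017265)/728580 ≈ 0.93780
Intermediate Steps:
p(O) = 8/(-3 - 9*O) (p(O) = 8/(-3 + (-3 - 6)*O) = 8/(-3 - 9*O))
sqrt(p(t) - 10730/(-12143)) = sqrt(-8/(3 + 9*213) - 10730/(-12143)) = sqrt(-8/(3 + 1917) - 10730*(-1/12143)) = sqrt(-8/1920 + 10730/12143) = sqrt(-8*1/1920 + 10730/12143) = sqrt(-1/240 + 10730/12143) = sqrt(2563057/2914320) = sqrt(466848017265)/728580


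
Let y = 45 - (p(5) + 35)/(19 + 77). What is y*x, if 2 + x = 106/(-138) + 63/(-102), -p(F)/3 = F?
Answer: -8538725/56304 ≈ -151.65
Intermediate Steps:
p(F) = -3*F
y = 1075/24 (y = 45 - (-3*5 + 35)/(19 + 77) = 45 - (-15 + 35)/96 = 45 - 20/96 = 45 - 1*5/24 = 45 - 5/24 = 1075/24 ≈ 44.792)
x = -7943/2346 (x = -2 + (106/(-138) + 63/(-102)) = -2 + (106*(-1/138) + 63*(-1/102)) = -2 + (-53/69 - 21/34) = -2 - 3251/2346 = -7943/2346 ≈ -3.3858)
y*x = (1075/24)*(-7943/2346) = -8538725/56304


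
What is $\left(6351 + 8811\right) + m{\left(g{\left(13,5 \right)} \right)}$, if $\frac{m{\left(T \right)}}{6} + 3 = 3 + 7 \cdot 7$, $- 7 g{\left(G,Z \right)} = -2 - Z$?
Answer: $15456$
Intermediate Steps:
$g{\left(G,Z \right)} = \frac{2}{7} + \frac{Z}{7}$ ($g{\left(G,Z \right)} = - \frac{-2 - Z}{7} = \frac{2}{7} + \frac{Z}{7}$)
$m{\left(T \right)} = 294$ ($m{\left(T \right)} = -18 + 6 \left(3 + 7 \cdot 7\right) = -18 + 6 \left(3 + 49\right) = -18 + 6 \cdot 52 = -18 + 312 = 294$)
$\left(6351 + 8811\right) + m{\left(g{\left(13,5 \right)} \right)} = \left(6351 + 8811\right) + 294 = 15162 + 294 = 15456$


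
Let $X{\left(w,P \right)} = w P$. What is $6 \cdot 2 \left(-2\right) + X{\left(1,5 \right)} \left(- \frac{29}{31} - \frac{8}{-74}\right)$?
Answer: $- \frac{32273}{1147} \approx -28.137$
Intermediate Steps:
$X{\left(w,P \right)} = P w$
$6 \cdot 2 \left(-2\right) + X{\left(1,5 \right)} \left(- \frac{29}{31} - \frac{8}{-74}\right) = 6 \cdot 2 \left(-2\right) + 5 \cdot 1 \left(- \frac{29}{31} - \frac{8}{-74}\right) = 12 \left(-2\right) + 5 \left(\left(-29\right) \frac{1}{31} - - \frac{4}{37}\right) = -24 + 5 \left(- \frac{29}{31} + \frac{4}{37}\right) = -24 + 5 \left(- \frac{949}{1147}\right) = -24 - \frac{4745}{1147} = - \frac{32273}{1147}$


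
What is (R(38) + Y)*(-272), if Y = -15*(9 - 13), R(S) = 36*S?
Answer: -388416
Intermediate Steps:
Y = 60 (Y = -15*(-4) = 60)
(R(38) + Y)*(-272) = (36*38 + 60)*(-272) = (1368 + 60)*(-272) = 1428*(-272) = -388416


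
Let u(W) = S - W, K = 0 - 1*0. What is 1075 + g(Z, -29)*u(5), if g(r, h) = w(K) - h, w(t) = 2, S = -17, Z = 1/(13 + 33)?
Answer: 393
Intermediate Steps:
Z = 1/46 ≈ 0.021739
K = 0 (K = 0 + 0 = 0)
u(W) = -17 - W
g(r, h) = 2 - h
1075 + g(Z, -29)*u(5) = 1075 + (2 - 1*(-29))*(-17 - 1*5) = 1075 + (2 + 29)*(-17 - 5) = 1075 + 31*(-22) = 1075 - 682 = 393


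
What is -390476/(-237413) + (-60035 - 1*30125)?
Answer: -21404765604/237413 ≈ -90158.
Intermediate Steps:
-390476/(-237413) + (-60035 - 1*30125) = -390476*(-1/237413) + (-60035 - 30125) = 390476/237413 - 90160 = -21404765604/237413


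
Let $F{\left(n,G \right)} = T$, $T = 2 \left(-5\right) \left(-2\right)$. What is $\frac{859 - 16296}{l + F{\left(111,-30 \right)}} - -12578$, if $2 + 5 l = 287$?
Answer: $\frac{953069}{77} \approx 12378.0$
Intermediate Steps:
$T = 20$ ($T = \left(-10\right) \left(-2\right) = 20$)
$F{\left(n,G \right)} = 20$
$l = 57$ ($l = - \frac{2}{5} + \frac{1}{5} \cdot 287 = - \frac{2}{5} + \frac{287}{5} = 57$)
$\frac{859 - 16296}{l + F{\left(111,-30 \right)}} - -12578 = \frac{859 - 16296}{57 + 20} - -12578 = - \frac{15437}{77} + 12578 = \frac{953069}{77}$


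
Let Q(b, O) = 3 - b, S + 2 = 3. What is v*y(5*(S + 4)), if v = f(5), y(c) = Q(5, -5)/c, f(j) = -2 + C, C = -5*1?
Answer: 14/25 ≈ 0.56000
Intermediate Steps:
S = 1 (S = -2 + 3 = 1)
C = -5
f(j) = -7 (f(j) = -2 - 5 = -7)
y(c) = -2/c (y(c) = (3 - 1*5)/c = (3 - 5)/c = -2/c)
v = -7
v*y(5*(S + 4)) = -(-14)/(5*(1 + 4)) = -(-14)/(5*5) = -(-14)/25 = -7*(-2/25) = 14/25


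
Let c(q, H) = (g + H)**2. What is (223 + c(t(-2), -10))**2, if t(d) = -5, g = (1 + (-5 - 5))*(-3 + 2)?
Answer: 50176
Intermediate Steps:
g = 9 (g = (1 - 10)*(-1) = -9*(-1) = 9)
c(q, H) = (9 + H)**2
(223 + c(t(-2), -10))**2 = (223 + (9 - 10)**2)**2 = (223 + (-1)**2)**2 = (223 + 1)**2 = 224**2 = 50176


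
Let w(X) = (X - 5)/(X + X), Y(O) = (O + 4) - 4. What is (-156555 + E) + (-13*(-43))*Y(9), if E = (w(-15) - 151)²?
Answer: -1160315/9 ≈ -1.2892e+5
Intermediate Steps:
Y(O) = O (Y(O) = (4 + O) - 4 = O)
w(X) = (-5 + X)/(2*X) (w(X) = (-5 + X)/((2*X)) = (-5 + X)*(1/(2*X)) = (-5 + X)/(2*X))
E = 203401/9 (E = ((½)*(-5 - 15)/(-15) - 151)² = ((½)*(-1/15)*(-20) - 151)² = (⅔ - 151)² = (-451/3)² = 203401/9 ≈ 22600.)
(-156555 + E) + (-13*(-43))*Y(9) = (-156555 + 203401/9) - 13*(-43)*9 = -1205594/9 + 559*9 = -1205594/9 + 5031 = -1160315/9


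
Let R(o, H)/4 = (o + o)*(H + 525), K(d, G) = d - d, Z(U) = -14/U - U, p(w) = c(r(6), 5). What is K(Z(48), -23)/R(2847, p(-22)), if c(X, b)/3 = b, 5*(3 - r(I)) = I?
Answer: 0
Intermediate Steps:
r(I) = 3 - I/5
c(X, b) = 3*b
p(w) = 15 (p(w) = 3*5 = 15)
Z(U) = -U - 14/U
K(d, G) = 0
R(o, H) = 8*o*(525 + H) (R(o, H) = 4*((o + o)*(H + 525)) = 4*((2*o)*(525 + H)) = 4*(2*o*(525 + H)) = 8*o*(525 + H))
K(Z(48), -23)/R(2847, p(-22)) = 0/((8*2847*(525 + 15))) = 0/((8*2847*540)) = 0/12299040 = 0*(1/12299040) = 0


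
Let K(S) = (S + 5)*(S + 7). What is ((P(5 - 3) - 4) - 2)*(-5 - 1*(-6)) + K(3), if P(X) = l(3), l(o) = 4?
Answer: 78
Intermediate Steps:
P(X) = 4
K(S) = (5 + S)*(7 + S)
((P(5 - 3) - 4) - 2)*(-5 - 1*(-6)) + K(3) = ((4 - 4) - 2)*(-5 - 1*(-6)) + (35 + 3² + 12*3) = (0 - 2)*(-5 + 6) + (35 + 9 + 36) = -2*1 + 80 = -2 + 80 = 78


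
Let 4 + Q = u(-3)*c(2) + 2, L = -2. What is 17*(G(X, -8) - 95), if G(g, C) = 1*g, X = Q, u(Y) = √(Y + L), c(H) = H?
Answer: -1649 + 34*I*√5 ≈ -1649.0 + 76.026*I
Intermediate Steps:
u(Y) = √(-2 + Y) (u(Y) = √(Y - 2) = √(-2 + Y))
Q = -2 + 2*I*√5 (Q = -4 + (√(-2 - 3)*2 + 2) = -4 + (√(-5)*2 + 2) = -4 + ((I*√5)*2 + 2) = -4 + (2*I*√5 + 2) = -4 + (2 + 2*I*√5) = -2 + 2*I*√5 ≈ -2.0 + 4.4721*I)
X = -2 + 2*I*√5 ≈ -2.0 + 4.4721*I
G(g, C) = g
17*(G(X, -8) - 95) = 17*((-2 + 2*I*√5) - 95) = 17*(-97 + 2*I*√5) = -1649 + 34*I*√5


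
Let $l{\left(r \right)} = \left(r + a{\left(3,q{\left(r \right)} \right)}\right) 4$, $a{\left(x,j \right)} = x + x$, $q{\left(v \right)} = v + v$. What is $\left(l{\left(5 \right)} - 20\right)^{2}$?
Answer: $576$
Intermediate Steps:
$q{\left(v \right)} = 2 v$
$a{\left(x,j \right)} = 2 x$
$l{\left(r \right)} = 24 + 4 r$ ($l{\left(r \right)} = \left(r + 2 \cdot 3\right) 4 = \left(r + 6\right) 4 = \left(6 + r\right) 4 = 24 + 4 r$)
$\left(l{\left(5 \right)} - 20\right)^{2} = \left(\left(24 + 4 \cdot 5\right) - 20\right)^{2} = \left(\left(24 + 20\right) - 20\right)^{2} = \left(44 - 20\right)^{2} = 24^{2} = 576$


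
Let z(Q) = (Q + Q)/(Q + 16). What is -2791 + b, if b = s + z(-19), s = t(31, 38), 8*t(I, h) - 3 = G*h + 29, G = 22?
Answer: -16019/6 ≈ -2669.8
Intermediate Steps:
t(I, h) = 4 + 11*h/4 (t(I, h) = 3/8 + (22*h + 29)/8 = 3/8 + (29 + 22*h)/8 = 3/8 + (29/8 + 11*h/4) = 4 + 11*h/4)
z(Q) = 2*Q/(16 + Q) (z(Q) = (2*Q)/(16 + Q) = 2*Q/(16 + Q))
s = 217/2 (s = 4 + (11/4)*38 = 4 + 209/2 = 217/2 ≈ 108.50)
b = 727/6 (b = 217/2 + 2*(-19)/(16 - 19) = 217/2 + 2*(-19)/(-3) = 217/2 + 2*(-19)*(-1/3) = 217/2 + 38/3 = 727/6 ≈ 121.17)
-2791 + b = -2791 + 727/6 = -16019/6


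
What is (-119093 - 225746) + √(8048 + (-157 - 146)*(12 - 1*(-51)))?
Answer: -344839 + I*√11041 ≈ -3.4484e+5 + 105.08*I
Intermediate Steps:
(-119093 - 225746) + √(8048 + (-157 - 146)*(12 - 1*(-51))) = -344839 + √(8048 - 303*(12 + 51)) = -344839 + √(8048 - 303*63) = -344839 + √(8048 - 19089) = -344839 + √(-11041) = -344839 + I*√11041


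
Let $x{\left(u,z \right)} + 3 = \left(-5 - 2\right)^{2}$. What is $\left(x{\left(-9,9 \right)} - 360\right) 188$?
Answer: $-59032$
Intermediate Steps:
$x{\left(u,z \right)} = 46$ ($x{\left(u,z \right)} = -3 + \left(-5 - 2\right)^{2} = -3 + \left(-7\right)^{2} = -3 + 49 = 46$)
$\left(x{\left(-9,9 \right)} - 360\right) 188 = \left(46 - 360\right) 188 = \left(-314\right) 188 = -59032$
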